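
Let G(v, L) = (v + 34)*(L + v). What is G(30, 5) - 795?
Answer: 1445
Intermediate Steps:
G(v, L) = (34 + v)*(L + v)
G(30, 5) - 795 = (30² + 34*5 + 34*30 + 5*30) - 795 = (900 + 170 + 1020 + 150) - 795 = 2240 - 795 = 1445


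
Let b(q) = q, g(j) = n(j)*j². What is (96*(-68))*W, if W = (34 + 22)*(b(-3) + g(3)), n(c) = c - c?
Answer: 1096704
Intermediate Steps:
n(c) = 0
g(j) = 0 (g(j) = 0*j² = 0)
W = -168 (W = (34 + 22)*(-3 + 0) = 56*(-3) = -168)
(96*(-68))*W = (96*(-68))*(-168) = -6528*(-168) = 1096704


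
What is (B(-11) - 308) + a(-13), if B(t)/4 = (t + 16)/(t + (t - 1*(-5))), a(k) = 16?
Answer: -4984/17 ≈ -293.18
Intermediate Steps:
B(t) = 4*(16 + t)/(5 + 2*t) (B(t) = 4*((t + 16)/(t + (t - 1*(-5)))) = 4*((16 + t)/(t + (t + 5))) = 4*((16 + t)/(t + (5 + t))) = 4*((16 + t)/(5 + 2*t)) = 4*(16 + t)/(5 + 2*t))
(B(-11) - 308) + a(-13) = (4*(16 - 11)/(5 + 2*(-11)) - 308) + 16 = (4*5/(5 - 22) - 308) + 16 = (4*5/(-17) - 308) + 16 = (4*(-1/17)*5 - 308) + 16 = (-20/17 - 308) + 16 = -5256/17 + 16 = -4984/17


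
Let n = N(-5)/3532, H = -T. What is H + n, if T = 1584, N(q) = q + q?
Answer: -2797349/1766 ≈ -1584.0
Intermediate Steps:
N(q) = 2*q
H = -1584 (H = -1*1584 = -1584)
n = -5/1766 (n = (2*(-5))/3532 = -10*1/3532 = -5/1766 ≈ -0.0028313)
H + n = -1584 - 5/1766 = -2797349/1766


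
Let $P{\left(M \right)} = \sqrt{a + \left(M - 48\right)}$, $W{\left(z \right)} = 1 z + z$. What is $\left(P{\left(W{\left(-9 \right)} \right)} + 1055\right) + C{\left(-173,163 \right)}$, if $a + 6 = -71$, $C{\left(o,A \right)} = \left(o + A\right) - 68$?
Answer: $977 + i \sqrt{143} \approx 977.0 + 11.958 i$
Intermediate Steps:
$C{\left(o,A \right)} = -68 + A + o$ ($C{\left(o,A \right)} = \left(A + o\right) - 68 = -68 + A + o$)
$a = -77$ ($a = -6 - 71 = -77$)
$W{\left(z \right)} = 2 z$ ($W{\left(z \right)} = z + z = 2 z$)
$P{\left(M \right)} = \sqrt{-125 + M}$ ($P{\left(M \right)} = \sqrt{-77 + \left(M - 48\right)} = \sqrt{-77 + \left(-48 + M\right)} = \sqrt{-125 + M}$)
$\left(P{\left(W{\left(-9 \right)} \right)} + 1055\right) + C{\left(-173,163 \right)} = \left(\sqrt{-125 + 2 \left(-9\right)} + 1055\right) - 78 = \left(\sqrt{-125 - 18} + 1055\right) - 78 = \left(\sqrt{-143} + 1055\right) - 78 = \left(i \sqrt{143} + 1055\right) - 78 = \left(1055 + i \sqrt{143}\right) - 78 = 977 + i \sqrt{143}$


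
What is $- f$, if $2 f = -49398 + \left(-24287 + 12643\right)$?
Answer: $30521$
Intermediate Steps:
$f = -30521$ ($f = \frac{-49398 + \left(-24287 + 12643\right)}{2} = \frac{-49398 - 11644}{2} = \frac{1}{2} \left(-61042\right) = -30521$)
$- f = \left(-1\right) \left(-30521\right) = 30521$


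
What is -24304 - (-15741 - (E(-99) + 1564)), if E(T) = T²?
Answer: 2802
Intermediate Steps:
-24304 - (-15741 - (E(-99) + 1564)) = -24304 - (-15741 - ((-99)² + 1564)) = -24304 - (-15741 - (9801 + 1564)) = -24304 - (-15741 - 1*11365) = -24304 - (-15741 - 11365) = -24304 - 1*(-27106) = -24304 + 27106 = 2802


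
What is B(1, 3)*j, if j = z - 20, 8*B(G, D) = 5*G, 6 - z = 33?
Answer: -235/8 ≈ -29.375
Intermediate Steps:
z = -27 (z = 6 - 1*33 = 6 - 33 = -27)
B(G, D) = 5*G/8 (B(G, D) = (5*G)/8 = 5*G/8)
j = -47 (j = -27 - 20 = -47)
B(1, 3)*j = ((5/8)*1)*(-47) = (5/8)*(-47) = -235/8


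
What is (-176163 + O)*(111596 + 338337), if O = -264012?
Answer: -198049258275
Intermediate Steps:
(-176163 + O)*(111596 + 338337) = (-176163 - 264012)*(111596 + 338337) = -440175*449933 = -198049258275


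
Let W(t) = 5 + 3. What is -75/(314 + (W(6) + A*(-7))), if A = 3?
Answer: -75/301 ≈ -0.24917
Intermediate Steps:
W(t) = 8
-75/(314 + (W(6) + A*(-7))) = -75/(314 + (8 + 3*(-7))) = -75/(314 + (8 - 21)) = -75/(314 - 13) = -75/301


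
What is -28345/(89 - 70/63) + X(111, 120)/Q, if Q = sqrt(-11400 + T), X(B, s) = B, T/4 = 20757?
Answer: -255105/791 + 37*sqrt(17907)/11938 ≈ -322.09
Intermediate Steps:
T = 83028 (T = 4*20757 = 83028)
Q = 2*sqrt(17907) (Q = sqrt(-11400 + 83028) = sqrt(71628) = 2*sqrt(17907) ≈ 267.63)
-28345/(89 - 70/63) + X(111, 120)/Q = -28345/(89 - 70/63) + 111/((2*sqrt(17907))) = -28345/(89 - 70*1/63) + 111*(sqrt(17907)/35814) = -28345/(89 - 10/9) + 37*sqrt(17907)/11938 = -28345/791/9 + 37*sqrt(17907)/11938 = -28345*9/791 + 37*sqrt(17907)/11938 = -255105/791 + 37*sqrt(17907)/11938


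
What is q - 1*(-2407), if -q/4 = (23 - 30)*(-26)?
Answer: 1679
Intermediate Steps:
q = -728 (q = -4*(23 - 30)*(-26) = -(-28)*(-26) = -4*182 = -728)
q - 1*(-2407) = -728 - 1*(-2407) = -728 + 2407 = 1679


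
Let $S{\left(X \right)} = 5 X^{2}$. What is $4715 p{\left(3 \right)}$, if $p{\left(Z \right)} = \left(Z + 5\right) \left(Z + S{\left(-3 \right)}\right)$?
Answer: $1810560$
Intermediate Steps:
$p{\left(Z \right)} = \left(5 + Z\right) \left(45 + Z\right)$ ($p{\left(Z \right)} = \left(Z + 5\right) \left(Z + 5 \left(-3\right)^{2}\right) = \left(5 + Z\right) \left(Z + 5 \cdot 9\right) = \left(5 + Z\right) \left(Z + 45\right) = \left(5 + Z\right) \left(45 + Z\right)$)
$4715 p{\left(3 \right)} = 4715 \left(225 + 3^{2} + 50 \cdot 3\right) = 4715 \left(225 + 9 + 150\right) = 4715 \cdot 384 = 1810560$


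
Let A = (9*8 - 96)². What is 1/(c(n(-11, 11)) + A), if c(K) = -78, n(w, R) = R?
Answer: 1/498 ≈ 0.0020080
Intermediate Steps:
A = 576 (A = (72 - 96)² = (-24)² = 576)
1/(c(n(-11, 11)) + A) = 1/(-78 + 576) = 1/498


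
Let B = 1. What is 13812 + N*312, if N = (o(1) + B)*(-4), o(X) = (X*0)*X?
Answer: 12564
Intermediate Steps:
o(X) = 0 (o(X) = 0*X = 0)
N = -4 (N = (0 + 1)*(-4) = 1*(-4) = -4)
13812 + N*312 = 13812 - 4*312 = 13812 - 1248 = 12564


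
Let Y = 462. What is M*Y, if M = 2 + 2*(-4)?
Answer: -2772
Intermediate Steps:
M = -6 (M = 2 - 8 = -6)
M*Y = -6*462 = -2772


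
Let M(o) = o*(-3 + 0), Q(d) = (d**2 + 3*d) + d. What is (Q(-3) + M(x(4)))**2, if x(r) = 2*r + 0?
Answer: 729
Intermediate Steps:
x(r) = 2*r
Q(d) = d**2 + 4*d
M(o) = -3*o (M(o) = o*(-3) = -3*o)
(Q(-3) + M(x(4)))**2 = (-3*(4 - 3) - 6*4)**2 = (-3*1 - 3*8)**2 = (-3 - 24)**2 = (-27)**2 = 729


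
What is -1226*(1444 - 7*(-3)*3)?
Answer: -1847582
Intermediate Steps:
-1226*(1444 - 7*(-3)*3) = -1226*(1444 + 21*3) = -1226*(1444 + 63) = -1226*1507 = -1847582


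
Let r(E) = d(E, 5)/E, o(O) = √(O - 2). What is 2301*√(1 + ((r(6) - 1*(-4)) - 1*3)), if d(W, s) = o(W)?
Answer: 767*√21 ≈ 3514.8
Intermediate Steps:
o(O) = √(-2 + O)
d(W, s) = √(-2 + W)
r(E) = √(-2 + E)/E
2301*√(1 + ((r(6) - 1*(-4)) - 1*3)) = 2301*√(1 + ((√(-2 + 6)/6 - 1*(-4)) - 1*3)) = 2301*√(1 + ((√4/6 + 4) - 3)) = 2301*√(1 + (((⅙)*2 + 4) - 3)) = 2301*√(1 + ((⅓ + 4) - 3)) = 2301*√(1 + (13/3 - 3)) = 2301*√(1 + 4/3) = 2301*√(7/3) = 2301*(√21/3) = 767*√21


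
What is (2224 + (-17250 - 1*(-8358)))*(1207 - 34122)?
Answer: 219477220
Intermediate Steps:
(2224 + (-17250 - 1*(-8358)))*(1207 - 34122) = (2224 + (-17250 + 8358))*(-32915) = (2224 - 8892)*(-32915) = -6668*(-32915) = 219477220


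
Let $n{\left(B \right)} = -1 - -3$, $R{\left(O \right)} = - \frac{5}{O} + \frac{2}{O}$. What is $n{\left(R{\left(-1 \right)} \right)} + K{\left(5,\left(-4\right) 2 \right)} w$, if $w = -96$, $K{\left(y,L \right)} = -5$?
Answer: $482$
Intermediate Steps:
$R{\left(O \right)} = - \frac{3}{O}$
$n{\left(B \right)} = 2$ ($n{\left(B \right)} = -1 + 3 = 2$)
$n{\left(R{\left(-1 \right)} \right)} + K{\left(5,\left(-4\right) 2 \right)} w = 2 - -480 = 2 + 480 = 482$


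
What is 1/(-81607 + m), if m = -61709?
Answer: -1/143316 ≈ -6.9776e-6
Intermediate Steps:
1/(-81607 + m) = 1/(-81607 - 61709) = 1/(-143316) = -1/143316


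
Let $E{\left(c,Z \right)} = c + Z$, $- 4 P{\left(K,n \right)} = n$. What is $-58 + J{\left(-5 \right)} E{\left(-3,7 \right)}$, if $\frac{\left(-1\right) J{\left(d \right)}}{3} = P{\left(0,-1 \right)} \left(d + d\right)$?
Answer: $-28$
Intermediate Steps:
$P{\left(K,n \right)} = - \frac{n}{4}$
$E{\left(c,Z \right)} = Z + c$
$J{\left(d \right)} = - \frac{3 d}{2}$ ($J{\left(d \right)} = - 3 \left(- \frac{1}{4}\right) \left(-1\right) \left(d + d\right) = - 3 \frac{2 d}{4} = - 3 \frac{d}{2} = - \frac{3 d}{2}$)
$-58 + J{\left(-5 \right)} E{\left(-3,7 \right)} = -58 + \left(- \frac{3}{2}\right) \left(-5\right) \left(7 - 3\right) = -58 + \frac{15}{2} \cdot 4 = -58 + 30 = -28$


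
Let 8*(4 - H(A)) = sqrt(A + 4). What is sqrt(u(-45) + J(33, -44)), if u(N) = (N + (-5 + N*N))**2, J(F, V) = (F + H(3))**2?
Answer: sqrt(249727623 - 592*sqrt(7))/8 ≈ 1975.3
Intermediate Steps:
H(A) = 4 - sqrt(4 + A)/8 (H(A) = 4 - sqrt(A + 4)/8 = 4 - sqrt(4 + A)/8)
J(F, V) = (4 + F - sqrt(7)/8)**2 (J(F, V) = (F + (4 - sqrt(4 + 3)/8))**2 = (F + (4 - sqrt(7)/8))**2 = (4 + F - sqrt(7)/8)**2)
u(N) = (-5 + N + N**2)**2 (u(N) = (N + (-5 + N**2))**2 = (-5 + N + N**2)**2)
sqrt(u(-45) + J(33, -44)) = sqrt((-5 - 45 + (-45)**2)**2 + (32 - sqrt(7) + 8*33)**2/64) = sqrt((-5 - 45 + 2025)**2 + (32 - sqrt(7) + 264)**2/64) = sqrt(1975**2 + (296 - sqrt(7))**2/64) = sqrt(3900625 + (296 - sqrt(7))**2/64)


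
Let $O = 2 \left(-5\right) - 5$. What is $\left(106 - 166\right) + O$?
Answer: $-75$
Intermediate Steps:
$O = -15$ ($O = -10 - 5 = -15$)
$\left(106 - 166\right) + O = \left(106 - 166\right) - 15 = -60 - 15 = -75$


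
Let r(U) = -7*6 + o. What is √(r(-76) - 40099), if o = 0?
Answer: I*√40141 ≈ 200.35*I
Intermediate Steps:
r(U) = -42 (r(U) = -7*6 + 0 = -42 + 0 = -42)
√(r(-76) - 40099) = √(-42 - 40099) = √(-40141) = I*√40141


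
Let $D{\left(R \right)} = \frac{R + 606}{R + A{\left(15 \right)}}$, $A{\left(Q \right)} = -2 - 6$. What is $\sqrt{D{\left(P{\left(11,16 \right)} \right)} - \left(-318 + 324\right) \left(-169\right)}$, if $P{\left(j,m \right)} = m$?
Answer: $\frac{\sqrt{4367}}{2} \approx 33.042$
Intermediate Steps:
$A{\left(Q \right)} = -8$ ($A{\left(Q \right)} = -2 - 6 = -8$)
$D{\left(R \right)} = \frac{606 + R}{-8 + R}$ ($D{\left(R \right)} = \frac{R + 606}{R - 8} = \frac{606 + R}{-8 + R}$)
$\sqrt{D{\left(P{\left(11,16 \right)} \right)} - \left(-318 + 324\right) \left(-169\right)} = \sqrt{\frac{606 + 16}{-8 + 16} - \left(-318 + 324\right) \left(-169\right)} = \sqrt{\frac{1}{8} \cdot 622 - 6 \left(-169\right)} = \sqrt{\frac{1}{8} \cdot 622 - -1014} = \sqrt{\frac{311}{4} + 1014} = \sqrt{\frac{4367}{4}} = \frac{\sqrt{4367}}{2}$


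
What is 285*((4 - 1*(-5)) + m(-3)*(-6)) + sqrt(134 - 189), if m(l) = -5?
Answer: 11115 + I*sqrt(55) ≈ 11115.0 + 7.4162*I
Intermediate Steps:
285*((4 - 1*(-5)) + m(-3)*(-6)) + sqrt(134 - 189) = 285*((4 - 1*(-5)) - 5*(-6)) + sqrt(134 - 189) = 285*((4 + 5) + 30) + sqrt(-55) = 285*(9 + 30) + I*sqrt(55) = 285*39 + I*sqrt(55) = 11115 + I*sqrt(55)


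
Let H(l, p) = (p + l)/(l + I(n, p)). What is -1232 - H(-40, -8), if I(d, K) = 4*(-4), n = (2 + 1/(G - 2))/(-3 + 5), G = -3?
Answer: -8630/7 ≈ -1232.9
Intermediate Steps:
n = 9/10 (n = (2 + 1/(-3 - 2))/(-3 + 5) = (2 + 1/(-5))/2 = (2 - 1/5)*(1/2) = (9/5)*(1/2) = 9/10 ≈ 0.90000)
I(d, K) = -16
H(l, p) = (l + p)/(-16 + l) (H(l, p) = (p + l)/(l - 16) = (l + p)/(-16 + l))
-1232 - H(-40, -8) = -1232 - (-40 - 8)/(-16 - 40) = -1232 - (-48)/(-56) = -1232 - (-1)*(-48)/56 = -1232 - 1*6/7 = -1232 - 6/7 = -8630/7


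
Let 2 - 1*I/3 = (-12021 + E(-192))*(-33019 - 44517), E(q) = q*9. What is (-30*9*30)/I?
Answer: 1350/533021231 ≈ 2.5327e-6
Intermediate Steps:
E(q) = 9*q
I = -3198127386 (I = 6 - 3*(-12021 + 9*(-192))*(-33019 - 44517) = 6 - 3*(-12021 - 1728)*(-77536) = 6 - (-41247)*(-77536) = 6 - 3*1066042464 = 6 - 3198127392 = -3198127386)
(-30*9*30)/I = (-30*9*30)/(-3198127386) = -270*30*(-1/3198127386) = -8100*(-1/3198127386) = 1350/533021231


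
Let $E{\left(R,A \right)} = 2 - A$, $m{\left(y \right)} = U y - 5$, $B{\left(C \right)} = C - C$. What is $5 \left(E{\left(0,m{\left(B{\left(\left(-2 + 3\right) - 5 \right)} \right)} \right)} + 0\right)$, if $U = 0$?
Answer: $35$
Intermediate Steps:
$B{\left(C \right)} = 0$
$m{\left(y \right)} = -5$ ($m{\left(y \right)} = 0 y - 5 = 0 - 5 = -5$)
$5 \left(E{\left(0,m{\left(B{\left(\left(-2 + 3\right) - 5 \right)} \right)} \right)} + 0\right) = 5 \left(\left(2 - -5\right) + 0\right) = 5 \left(\left(2 + 5\right) + 0\right) = 5 \left(7 + 0\right) = 5 \cdot 7 = 35$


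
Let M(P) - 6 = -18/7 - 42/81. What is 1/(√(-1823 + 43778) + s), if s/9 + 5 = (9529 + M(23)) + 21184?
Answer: 121891602/33690599724889 - 441*√41955/33690599724889 ≈ 3.6153e-6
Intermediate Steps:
M(P) = 550/189 (M(P) = 6 + (-18/7 - 42/81) = 6 + (-18*⅐ - 42*1/81) = 6 + (-18/7 - 14/27) = 6 - 584/189 = 550/189)
s = 5804362/21 (s = -45 + 9*((9529 + 550/189) + 21184) = -45 + 9*(1801531/189 + 21184) = -45 + 9*(5805307/189) = -45 + 5805307/21 = 5804362/21 ≈ 2.7640e+5)
1/(√(-1823 + 43778) + s) = 1/(√(-1823 + 43778) + 5804362/21) = 1/(√41955 + 5804362/21) = 1/(5804362/21 + √41955)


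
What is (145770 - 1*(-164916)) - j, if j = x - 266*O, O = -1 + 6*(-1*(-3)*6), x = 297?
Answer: 338851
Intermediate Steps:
O = 107 (O = -1 + 6*(3*6) = -1 + 6*18 = -1 + 108 = 107)
j = -28165 (j = 297 - 266*107 = 297 - 28462 = -28165)
(145770 - 1*(-164916)) - j = (145770 - 1*(-164916)) - 1*(-28165) = (145770 + 164916) + 28165 = 310686 + 28165 = 338851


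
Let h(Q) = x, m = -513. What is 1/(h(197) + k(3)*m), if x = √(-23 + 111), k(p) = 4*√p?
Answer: 1/(2*(√22 - 1026*√3)) ≈ -0.00028210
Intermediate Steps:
x = 2*√22 (x = √88 = 2*√22 ≈ 9.3808)
h(Q) = 2*√22
1/(h(197) + k(3)*m) = 1/(2*√22 + (4*√3)*(-513)) = 1/(2*√22 - 2052*√3) = 1/(-2052*√3 + 2*√22)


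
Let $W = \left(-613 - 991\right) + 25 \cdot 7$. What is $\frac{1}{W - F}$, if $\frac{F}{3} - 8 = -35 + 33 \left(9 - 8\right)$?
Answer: $- \frac{1}{1447} \approx -0.00069109$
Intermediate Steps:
$W = -1429$ ($W = -1604 + 175 = -1429$)
$F = 18$ ($F = 24 + 3 \left(-35 + 33 \left(9 - 8\right)\right) = 24 + 3 \left(-35 + 33 \cdot 1\right) = 24 + 3 \left(-35 + 33\right) = 24 + 3 \left(-2\right) = 24 - 6 = 18$)
$\frac{1}{W - F} = \frac{1}{-1429 - 18} = \frac{1}{-1447} = - \frac{1}{1447}$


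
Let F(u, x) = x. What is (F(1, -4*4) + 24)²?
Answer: 64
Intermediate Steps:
(F(1, -4*4) + 24)² = (-4*4 + 24)² = (-16 + 24)² = 8² = 64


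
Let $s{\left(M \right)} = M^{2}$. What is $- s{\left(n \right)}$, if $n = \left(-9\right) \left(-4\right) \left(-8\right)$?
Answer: $-82944$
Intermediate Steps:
$n = -288$ ($n = 36 \left(-8\right) = -288$)
$- s{\left(n \right)} = - \left(-288\right)^{2} = \left(-1\right) 82944 = -82944$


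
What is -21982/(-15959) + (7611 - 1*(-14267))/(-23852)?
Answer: 87581831/190327034 ≈ 0.46017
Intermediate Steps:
-21982/(-15959) + (7611 - 1*(-14267))/(-23852) = -21982*(-1/15959) + (7611 + 14267)*(-1/23852) = 21982/15959 + 21878*(-1/23852) = 21982/15959 - 10939/11926 = 87581831/190327034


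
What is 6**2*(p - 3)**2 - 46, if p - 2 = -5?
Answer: 1250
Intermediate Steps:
p = -3 (p = 2 - 5 = -3)
6**2*(p - 3)**2 - 46 = 6**2*(-3 - 3)**2 - 46 = 36*(-6)**2 - 46 = 36*36 - 46 = 1296 - 46 = 1250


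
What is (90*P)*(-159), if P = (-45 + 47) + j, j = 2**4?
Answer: -257580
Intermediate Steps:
j = 16
P = 18 (P = (-45 + 47) + 16 = 2 + 16 = 18)
(90*P)*(-159) = (90*18)*(-159) = 1620*(-159) = -257580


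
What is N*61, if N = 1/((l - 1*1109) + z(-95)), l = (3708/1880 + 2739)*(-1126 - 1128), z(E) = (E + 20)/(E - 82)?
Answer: -845765/85675443111 ≈ -9.8717e-6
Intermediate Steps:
z(E) = (20 + E)/(-82 + E)
l = -1451865639/235 (l = (3708*(1/1880) + 2739)*(-2254) = (927/470 + 2739)*(-2254) = (1288257/470)*(-2254) = -1451865639/235 ≈ -6.1782e+6)
N = -13865/85675443111 (N = 1/((-1451865639/235 - 1*1109) + (20 - 95)/(-82 - 95)) = 1/((-1451865639/235 - 1109) - 75/(-177)) = 1/(-1452126254/235 - 1/177*(-75)) = 1/(-1452126254/235 + 25/59) = 1/(-85675443111/13865) = -13865/85675443111 ≈ -1.6183e-7)
N*61 = -13865/85675443111*61 = -845765/85675443111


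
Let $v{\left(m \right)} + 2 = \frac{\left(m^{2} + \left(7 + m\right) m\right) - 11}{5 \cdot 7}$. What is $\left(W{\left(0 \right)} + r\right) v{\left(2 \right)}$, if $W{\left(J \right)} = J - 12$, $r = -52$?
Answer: $\frac{3776}{35} \approx 107.89$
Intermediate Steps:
$W{\left(J \right)} = -12 + J$
$v{\left(m \right)} = - \frac{81}{35} + \frac{m^{2}}{35} + \frac{m \left(7 + m\right)}{35}$ ($v{\left(m \right)} = -2 + \frac{\left(m^{2} + \left(7 + m\right) m\right) - 11}{5 \cdot 7} = -2 + \frac{\left(m^{2} + m \left(7 + m\right)\right) - 11}{35} = -2 + \left(-11 + m^{2} + m \left(7 + m\right)\right) \frac{1}{35} = -2 + \left(- \frac{11}{35} + \frac{m^{2}}{35} + \frac{m \left(7 + m\right)}{35}\right) = - \frac{81}{35} + \frac{m^{2}}{35} + \frac{m \left(7 + m\right)}{35}$)
$\left(W{\left(0 \right)} + r\right) v{\left(2 \right)} = \left(\left(-12 + 0\right) - 52\right) \left(- \frac{81}{35} + \frac{1}{5} \cdot 2 + \frac{2 \cdot 2^{2}}{35}\right) = \left(-12 - 52\right) \left(- \frac{81}{35} + \frac{2}{5} + \frac{2}{35} \cdot 4\right) = - 64 \left(- \frac{81}{35} + \frac{2}{5} + \frac{8}{35}\right) = \left(-64\right) \left(- \frac{59}{35}\right) = \frac{3776}{35}$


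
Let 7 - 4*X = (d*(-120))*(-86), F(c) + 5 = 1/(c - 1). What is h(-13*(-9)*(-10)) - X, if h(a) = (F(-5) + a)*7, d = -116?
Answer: -3690095/12 ≈ -3.0751e+5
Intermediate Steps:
F(c) = -5 + 1/(-1 + c) (F(c) = -5 + 1/(c - 1) = -5 + 1/(-1 + c))
X = 1197127/4 (X = 7/4 - (-116*(-120))*(-86)/4 = 7/4 - 3480*(-86) = 7/4 - ¼*(-1197120) = 7/4 + 299280 = 1197127/4 ≈ 2.9928e+5)
h(a) = -217/6 + 7*a (h(a) = ((6 - 5*(-5))/(-1 - 5) + a)*7 = ((6 + 25)/(-6) + a)*7 = (-⅙*31 + a)*7 = (-31/6 + a)*7 = -217/6 + 7*a)
h(-13*(-9)*(-10)) - X = (-217/6 + 7*(-13*(-9)*(-10))) - 1*1197127/4 = (-217/6 + 7*(117*(-10))) - 1197127/4 = (-217/6 + 7*(-1170)) - 1197127/4 = (-217/6 - 8190) - 1197127/4 = -49357/6 - 1197127/4 = -3690095/12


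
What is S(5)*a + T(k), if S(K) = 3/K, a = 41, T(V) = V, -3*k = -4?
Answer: 389/15 ≈ 25.933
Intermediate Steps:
k = 4/3 (k = -⅓*(-4) = 4/3 ≈ 1.3333)
S(5)*a + T(k) = (3/5)*41 + 4/3 = (3*(⅕))*41 + 4/3 = (⅗)*41 + 4/3 = 123/5 + 4/3 = 389/15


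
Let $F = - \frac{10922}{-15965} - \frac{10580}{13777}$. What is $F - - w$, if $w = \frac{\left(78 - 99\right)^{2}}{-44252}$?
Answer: $- \frac{39690675179}{423183424820} \approx -0.093791$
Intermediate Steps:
$w = - \frac{441}{44252}$ ($w = \left(-21\right)^{2} \left(- \frac{1}{44252}\right) = 441 \left(- \frac{1}{44252}\right) = - \frac{441}{44252} \approx -0.0099657$)
$F = - \frac{801622}{9563035}$ ($F = \left(-10922\right) \left(- \frac{1}{15965}\right) - \frac{460}{599} = \frac{10922}{15965} - \frac{460}{599} = - \frac{801622}{9563035} \approx -0.083825$)
$F - - w = - \frac{801622}{9563035} - \left(-1\right) \left(- \frac{441}{44252}\right) = - \frac{801622}{9563035} - \frac{441}{44252} = - \frac{39690675179}{423183424820}$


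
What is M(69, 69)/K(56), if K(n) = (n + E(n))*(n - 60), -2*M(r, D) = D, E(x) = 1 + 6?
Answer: 23/168 ≈ 0.13690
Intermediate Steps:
E(x) = 7
M(r, D) = -D/2
K(n) = (-60 + n)*(7 + n) (K(n) = (n + 7)*(n - 60) = (7 + n)*(-60 + n) = (-60 + n)*(7 + n))
M(69, 69)/K(56) = (-1/2*69)/(-420 + 56**2 - 53*56) = -69/(2*(-420 + 3136 - 2968)) = -69/2/(-252) = -69/2*(-1/252) = 23/168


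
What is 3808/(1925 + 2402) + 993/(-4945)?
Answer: 14533849/21397015 ≈ 0.67925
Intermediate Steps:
3808/(1925 + 2402) + 993/(-4945) = 3808/4327 + 993*(-1/4945) = 3808*(1/4327) - 993/4945 = 3808/4327 - 993/4945 = 14533849/21397015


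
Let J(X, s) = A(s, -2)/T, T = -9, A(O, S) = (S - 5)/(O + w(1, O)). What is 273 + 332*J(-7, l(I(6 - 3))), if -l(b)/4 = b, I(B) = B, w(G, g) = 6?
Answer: 6209/27 ≈ 229.96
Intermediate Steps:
A(O, S) = (-5 + S)/(6 + O) (A(O, S) = (S - 5)/(O + 6) = (-5 + S)/(6 + O))
l(b) = -4*b
J(X, s) = 7/(9*(6 + s)) (J(X, s) = ((-5 - 2)/(6 + s))/(-9) = (-7/(6 + s))*(-1/9) = -7/(6 + s)*(-1/9) = 7/(9*(6 + s)))
273 + 332*J(-7, l(I(6 - 3))) = 273 + 332*(7/(9*(6 - 4*(6 - 3)))) = 273 + 332*(7/(9*(6 - 4*3))) = 273 + 332*(7/(9*(6 - 12))) = 273 + 332*((7/9)/(-6)) = 273 + 332*((7/9)*(-1/6)) = 273 + 332*(-7/54) = 273 - 1162/27 = 6209/27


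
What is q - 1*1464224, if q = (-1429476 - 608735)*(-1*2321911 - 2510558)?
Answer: 9849590008735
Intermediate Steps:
q = 9849591472959 (q = -2038211*(-2321911 - 2510558) = -2038211*(-4832469) = 9849591472959)
q - 1*1464224 = 9849591472959 - 1*1464224 = 9849591472959 - 1464224 = 9849590008735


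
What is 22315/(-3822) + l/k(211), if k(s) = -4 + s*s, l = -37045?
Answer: -126109205/18904886 ≈ -6.6707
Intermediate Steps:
k(s) = -4 + s²
22315/(-3822) + l/k(211) = 22315/(-3822) - 37045/(-4 + 211²) = 22315*(-1/3822) - 37045/(-4 + 44521) = -22315/3822 - 37045/44517 = -126109205/18904886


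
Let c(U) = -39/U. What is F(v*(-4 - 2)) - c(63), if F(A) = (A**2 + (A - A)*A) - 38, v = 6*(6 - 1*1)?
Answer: 679615/21 ≈ 32363.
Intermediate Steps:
v = 30 (v = 6*(6 - 1) = 6*5 = 30)
F(A) = -38 + A**2 (F(A) = (A**2 + 0*A) - 38 = (A**2 + 0) - 38 = A**2 - 38 = -38 + A**2)
F(v*(-4 - 2)) - c(63) = (-38 + (30*(-4 - 2))**2) - (-39)/63 = (-38 + (30*(-6))**2) - (-39)/63 = (-38 + (-180)**2) - 1*(-13/21) = (-38 + 32400) + 13/21 = 32362 + 13/21 = 679615/21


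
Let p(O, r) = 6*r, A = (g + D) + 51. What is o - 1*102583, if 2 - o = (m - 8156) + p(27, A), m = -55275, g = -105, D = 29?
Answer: -39000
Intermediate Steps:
A = -25 (A = (-105 + 29) + 51 = -76 + 51 = -25)
o = 63583 (o = 2 - ((-55275 - 8156) + 6*(-25)) = 2 - (-63431 - 150) = 2 - 1*(-63581) = 2 + 63581 = 63583)
o - 1*102583 = 63583 - 1*102583 = 63583 - 102583 = -39000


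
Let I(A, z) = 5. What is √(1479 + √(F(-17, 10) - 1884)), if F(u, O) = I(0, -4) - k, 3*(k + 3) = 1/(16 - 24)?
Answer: √(53244 + 3*I*√270138)/6 ≈ 38.462 + 0.56306*I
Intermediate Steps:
k = -73/24 (k = -3 + 1/(3*(16 - 24)) = -3 + (⅓)/(-8) = -3 + (⅓)*(-⅛) = -3 - 1/24 = -73/24 ≈ -3.0417)
F(u, O) = 193/24 (F(u, O) = 5 - 1*(-73/24) = 5 + 73/24 = 193/24)
√(1479 + √(F(-17, 10) - 1884)) = √(1479 + √(193/24 - 1884)) = √(1479 + √(-45023/24)) = √(1479 + I*√270138/12)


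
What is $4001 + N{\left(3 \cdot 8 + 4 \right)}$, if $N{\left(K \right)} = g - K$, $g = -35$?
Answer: $3938$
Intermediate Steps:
$N{\left(K \right)} = -35 - K$
$4001 + N{\left(3 \cdot 8 + 4 \right)} = 4001 - \left(39 + 24\right) = 4001 - 63 = 3938$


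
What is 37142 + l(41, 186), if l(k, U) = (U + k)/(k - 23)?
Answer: 668783/18 ≈ 37155.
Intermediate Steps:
l(k, U) = (U + k)/(-23 + k)
37142 + l(41, 186) = 37142 + (186 + 41)/(-23 + 41) = 37142 + 227/18 = 668783/18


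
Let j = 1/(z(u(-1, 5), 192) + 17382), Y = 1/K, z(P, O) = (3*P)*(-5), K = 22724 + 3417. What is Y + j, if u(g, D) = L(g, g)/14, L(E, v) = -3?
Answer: 609367/6362536413 ≈ 9.5774e-5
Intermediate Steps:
K = 26141
u(g, D) = -3/14
z(P, O) = -15*P
Y = 1/26141 ≈ 3.8254e-5
j = 14/243393 (j = 1/(-15*(-3/14) + 17382) = 1/(45/14 + 17382) = 1/(243393/14) = 14/243393 ≈ 5.7520e-5)
Y + j = 1/26141 + 14/243393 = 609367/6362536413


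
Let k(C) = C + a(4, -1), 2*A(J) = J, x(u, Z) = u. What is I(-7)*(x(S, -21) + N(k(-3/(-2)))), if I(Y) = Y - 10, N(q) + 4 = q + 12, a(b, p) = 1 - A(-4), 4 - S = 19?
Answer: 85/2 ≈ 42.500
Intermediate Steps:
S = -15 (S = 4 - 1*19 = 4 - 19 = -15)
A(J) = J/2
a(b, p) = 3 (a(b, p) = 1 - (-4)/2 = 1 - 1*(-2) = 1 + 2 = 3)
k(C) = 3 + C (k(C) = C + 3 = 3 + C)
N(q) = 8 + q (N(q) = -4 + (q + 12) = -4 + (12 + q) = 8 + q)
I(Y) = -10 + Y
I(-7)*(x(S, -21) + N(k(-3/(-2)))) = (-10 - 7)*(-15 + (8 + (3 - 3/(-2)))) = -17*(-15 + (8 + (3 - 3*(-1/2)))) = -17*(-15 + (8 + (3 + 3/2))) = -17*(-15 + (8 + 9/2)) = -17*(-15 + 25/2) = -17*(-5/2) = 85/2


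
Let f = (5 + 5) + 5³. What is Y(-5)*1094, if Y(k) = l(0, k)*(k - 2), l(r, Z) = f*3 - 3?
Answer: -3078516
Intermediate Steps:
f = 135 (f = 10 + 125 = 135)
l(r, Z) = 402 (l(r, Z) = 135*3 - 3 = 405 - 3 = 402)
Y(k) = -804 + 402*k (Y(k) = 402*(k - 2) = 402*(-2 + k) = -804 + 402*k)
Y(-5)*1094 = (-804 + 402*(-5))*1094 = (-804 - 2010)*1094 = -2814*1094 = -3078516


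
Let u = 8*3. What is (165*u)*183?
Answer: 724680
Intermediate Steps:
u = 24
(165*u)*183 = (165*24)*183 = 3960*183 = 724680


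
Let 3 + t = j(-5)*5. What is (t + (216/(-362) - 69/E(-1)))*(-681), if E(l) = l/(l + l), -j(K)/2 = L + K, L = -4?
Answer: 6359859/181 ≈ 35137.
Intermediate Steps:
j(K) = 8 - 2*K (j(K) = -2*(-4 + K) = 8 - 2*K)
E(l) = ½ (E(l) = l/((2*l)) = l*(1/(2*l)) = ½)
t = 87 (t = -3 + (8 - 2*(-5))*5 = -3 + (8 + 10)*5 = -3 + 18*5 = -3 + 90 = 87)
(t + (216/(-362) - 69/E(-1)))*(-681) = (87 + (216/(-362) - 69/½))*(-681) = (87 + (216*(-1/362) - 69*2))*(-681) = (87 + (-108/181 - 138))*(-681) = (87 - 25086/181)*(-681) = -9339/181*(-681) = 6359859/181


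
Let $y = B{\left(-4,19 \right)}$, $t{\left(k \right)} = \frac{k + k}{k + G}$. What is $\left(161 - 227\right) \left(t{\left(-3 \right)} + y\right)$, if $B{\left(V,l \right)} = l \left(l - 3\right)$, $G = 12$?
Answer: $-20020$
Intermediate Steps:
$t{\left(k \right)} = \frac{2 k}{12 + k}$ ($t{\left(k \right)} = \frac{k + k}{k + 12} = \frac{2 k}{12 + k}$)
$B{\left(V,l \right)} = l \left(-3 + l\right)$
$y = 304$ ($y = 19 \left(-3 + 19\right) = 19 \cdot 16 = 304$)
$\left(161 - 227\right) \left(t{\left(-3 \right)} + y\right) = \left(161 - 227\right) \left(2 \left(-3\right) \frac{1}{12 - 3} + 304\right) = \left(161 - 227\right) \left(2 \left(-3\right) \frac{1}{9} + 304\right) = - 66 \left(2 \left(-3\right) \frac{1}{9} + 304\right) = - 66 \left(- \frac{2}{3} + 304\right) = \left(-66\right) \frac{910}{3} = -20020$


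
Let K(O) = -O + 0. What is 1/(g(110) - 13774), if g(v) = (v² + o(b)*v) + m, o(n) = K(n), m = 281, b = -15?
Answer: 1/257 ≈ 0.0038911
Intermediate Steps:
K(O) = -O
o(n) = -n
g(v) = 281 + v² + 15*v (g(v) = (v² + (-1*(-15))*v) + 281 = (v² + 15*v) + 281 = 281 + v² + 15*v)
1/(g(110) - 13774) = 1/((281 + 110² + 15*110) - 13774) = 1/((281 + 12100 + 1650) - 13774) = 1/(14031 - 13774) = 1/257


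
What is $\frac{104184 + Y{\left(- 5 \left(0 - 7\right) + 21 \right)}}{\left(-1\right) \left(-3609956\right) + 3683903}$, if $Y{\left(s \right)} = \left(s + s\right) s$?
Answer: $\frac{110456}{7293859} \approx 0.015144$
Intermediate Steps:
$Y{\left(s \right)} = 2 s^{2}$ ($Y{\left(s \right)} = 2 s s = 2 s^{2}$)
$\frac{104184 + Y{\left(- 5 \left(0 - 7\right) + 21 \right)}}{\left(-1\right) \left(-3609956\right) + 3683903} = \frac{104184 + 2 \left(- 5 \left(0 - 7\right) + 21\right)^{2}}{\left(-1\right) \left(-3609956\right) + 3683903} = \frac{104184 + 2 \left(- 5 \left(0 - 7\right) + 21\right)^{2}}{3609956 + 3683903} = \frac{104184 + 2 \left(\left(-5\right) \left(-7\right) + 21\right)^{2}}{7293859} = \left(104184 + 2 \left(35 + 21\right)^{2}\right) \frac{1}{7293859} = \left(104184 + 2 \cdot 56^{2}\right) \frac{1}{7293859} = \left(104184 + 2 \cdot 3136\right) \frac{1}{7293859} = \left(104184 + 6272\right) \frac{1}{7293859} = 110456 \cdot \frac{1}{7293859} = \frac{110456}{7293859}$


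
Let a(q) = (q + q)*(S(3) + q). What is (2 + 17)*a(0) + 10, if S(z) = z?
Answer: 10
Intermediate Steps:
a(q) = 2*q*(3 + q) (a(q) = (q + q)*(3 + q) = (2*q)*(3 + q) = 2*q*(3 + q))
(2 + 17)*a(0) + 10 = (2 + 17)*(2*0*(3 + 0)) + 10 = 19*(2*0*3) + 10 = 19*0 + 10 = 0 + 10 = 10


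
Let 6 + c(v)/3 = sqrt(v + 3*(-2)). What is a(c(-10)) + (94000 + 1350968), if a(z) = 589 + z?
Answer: 1445539 + 12*I ≈ 1.4455e+6 + 12.0*I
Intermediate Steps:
c(v) = -18 + 3*sqrt(-6 + v) (c(v) = -18 + 3*sqrt(v + 3*(-2)) = -18 + 3*sqrt(v - 6) = -18 + 3*sqrt(-6 + v))
a(c(-10)) + (94000 + 1350968) = (589 + (-18 + 3*sqrt(-6 - 10))) + (94000 + 1350968) = (589 + (-18 + 3*sqrt(-16))) + 1444968 = (589 + (-18 + 3*(4*I))) + 1444968 = (589 + (-18 + 12*I)) + 1444968 = (571 + 12*I) + 1444968 = 1445539 + 12*I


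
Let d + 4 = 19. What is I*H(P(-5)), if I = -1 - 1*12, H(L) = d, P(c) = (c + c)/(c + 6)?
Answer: -195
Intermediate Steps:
d = 15 (d = -4 + 19 = 15)
P(c) = 2*c/(6 + c) (P(c) = (2*c)/(6 + c) = 2*c/(6 + c))
H(L) = 15
I = -13 (I = -1 - 12 = -13)
I*H(P(-5)) = -13*15 = -195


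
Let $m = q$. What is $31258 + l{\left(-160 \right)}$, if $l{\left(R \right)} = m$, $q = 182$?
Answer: $31440$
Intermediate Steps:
$m = 182$
$l{\left(R \right)} = 182$
$31258 + l{\left(-160 \right)} = 31258 + 182 = 31440$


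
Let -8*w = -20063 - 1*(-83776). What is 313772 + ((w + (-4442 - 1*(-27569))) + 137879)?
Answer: 3734511/8 ≈ 4.6681e+5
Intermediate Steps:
w = -63713/8 (w = -(-20063 - 1*(-83776))/8 = -(-20063 + 83776)/8 = -⅛*63713 = -63713/8 ≈ -7964.1)
313772 + ((w + (-4442 - 1*(-27569))) + 137879) = 313772 + ((-63713/8 + (-4442 - 1*(-27569))) + 137879) = 313772 + ((-63713/8 + (-4442 + 27569)) + 137879) = 313772 + ((-63713/8 + 23127) + 137879) = 313772 + (121303/8 + 137879) = 313772 + 1224335/8 = 3734511/8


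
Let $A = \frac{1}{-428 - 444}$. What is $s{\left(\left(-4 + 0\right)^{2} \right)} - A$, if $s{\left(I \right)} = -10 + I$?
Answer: $\frac{5233}{872} \approx 6.0011$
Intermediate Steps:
$A = - \frac{1}{872}$ ($A = \frac{1}{-872} = - \frac{1}{872} \approx -0.0011468$)
$s{\left(\left(-4 + 0\right)^{2} \right)} - A = \left(-10 + \left(-4 + 0\right)^{2}\right) - - \frac{1}{872} = \left(-10 + \left(-4\right)^{2}\right) + \frac{1}{872} = \left(-10 + 16\right) + \frac{1}{872} = 6 + \frac{1}{872} = \frac{5233}{872}$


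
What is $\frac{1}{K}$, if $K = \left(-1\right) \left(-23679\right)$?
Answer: $\frac{1}{23679} \approx 4.2232 \cdot 10^{-5}$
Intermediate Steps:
$K = 23679$
$\frac{1}{K} = \frac{1}{23679}$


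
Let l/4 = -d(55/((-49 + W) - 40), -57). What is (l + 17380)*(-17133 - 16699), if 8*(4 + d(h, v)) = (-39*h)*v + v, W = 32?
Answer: -625790504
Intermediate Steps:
d(h, v) = -4 + v/8 - 39*h*v/8 (d(h, v) = -4 + ((-39*h)*v + v)/8 = -4 + (-39*h*v + v)/8 = -4 + (v - 39*h*v)/8 = -4 + (v/8 - 39*h*v/8) = -4 + v/8 - 39*h*v/8)
l = 1117 (l = 4*(-(-4 + (⅛)*(-57) - 39/8*55/((-49 + 32) - 40)*(-57))) = 4*(-(-4 - 57/8 - 39/8*55/(-17 - 40)*(-57))) = 4*(-(-4 - 57/8 - 39/8*55/(-57)*(-57))) = 4*(-(-4 - 57/8 - 39/8*55*(-1/57)*(-57))) = 4*(-(-4 - 57/8 - 39/8*(-55/57)*(-57))) = 4*(-(-4 - 57/8 - 2145/8)) = 4*(-1*(-1117/4)) = 4*(1117/4) = 1117)
(l + 17380)*(-17133 - 16699) = (1117 + 17380)*(-17133 - 16699) = 18497*(-33832) = -625790504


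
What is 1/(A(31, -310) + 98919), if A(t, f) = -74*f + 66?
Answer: 1/121925 ≈ 8.2018e-6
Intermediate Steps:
A(t, f) = 66 - 74*f
1/(A(31, -310) + 98919) = 1/((66 - 74*(-310)) + 98919) = 1/((66 + 22940) + 98919) = 1/(23006 + 98919) = 1/121925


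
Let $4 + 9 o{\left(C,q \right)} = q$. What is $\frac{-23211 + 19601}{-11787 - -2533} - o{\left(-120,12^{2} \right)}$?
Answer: $- \frac{631535}{41643} \approx -15.165$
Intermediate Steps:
$o{\left(C,q \right)} = - \frac{4}{9} + \frac{q}{9}$
$\frac{-23211 + 19601}{-11787 - -2533} - o{\left(-120,12^{2} \right)} = \frac{-23211 + 19601}{-11787 - -2533} - \left(- \frac{4}{9} + \frac{12^{2}}{9}\right) = - \frac{3610}{-11787 + 2533} - \left(- \frac{4}{9} + \frac{1}{9} \cdot 144\right) = - \frac{3610}{-9254} - \left(- \frac{4}{9} + 16\right) = \left(-3610\right) \left(- \frac{1}{9254}\right) - \frac{140}{9} = \frac{1805}{4627} - \frac{140}{9} = - \frac{631535}{41643}$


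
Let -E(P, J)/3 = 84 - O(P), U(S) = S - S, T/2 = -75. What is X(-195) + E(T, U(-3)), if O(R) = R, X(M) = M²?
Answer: 37323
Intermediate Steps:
T = -150 (T = 2*(-75) = -150)
U(S) = 0
E(P, J) = -252 + 3*P (E(P, J) = -3*(84 - P) = -252 + 3*P)
X(-195) + E(T, U(-3)) = (-195)² + (-252 + 3*(-150)) = 38025 + (-252 - 450) = 38025 - 702 = 37323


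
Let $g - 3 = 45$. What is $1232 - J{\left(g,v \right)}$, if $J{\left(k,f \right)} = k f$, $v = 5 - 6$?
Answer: $1280$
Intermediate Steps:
$g = 48$ ($g = 3 + 45 = 48$)
$v = -1$ ($v = 5 - 6 = -1$)
$J{\left(k,f \right)} = f k$
$1232 - J{\left(g,v \right)} = 1232 - \left(-1\right) 48 = 1232 - -48 = 1232 + 48 = 1280$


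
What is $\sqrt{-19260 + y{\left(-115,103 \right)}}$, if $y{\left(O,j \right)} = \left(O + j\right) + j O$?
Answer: $29 i \sqrt{37} \approx 176.4 i$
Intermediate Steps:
$y{\left(O,j \right)} = O + j + O j$ ($y{\left(O,j \right)} = \left(O + j\right) + O j = O + j + O j$)
$\sqrt{-19260 + y{\left(-115,103 \right)}} = \sqrt{-19260 - 11857} = \sqrt{-31117} = 29 i \sqrt{37}$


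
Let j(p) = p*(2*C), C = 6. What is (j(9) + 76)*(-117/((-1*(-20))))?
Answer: -5382/5 ≈ -1076.4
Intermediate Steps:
j(p) = 12*p (j(p) = p*(2*6) = p*12 = 12*p)
(j(9) + 76)*(-117/((-1*(-20)))) = (12*9 + 76)*(-117/((-1*(-20)))) = (108 + 76)*(-117/20) = 184*(-117*1/20) = 184*(-117/20) = -5382/5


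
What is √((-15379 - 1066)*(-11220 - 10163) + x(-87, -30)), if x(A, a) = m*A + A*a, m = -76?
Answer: √351652657 ≈ 18752.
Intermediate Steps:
x(A, a) = -76*A + A*a
√((-15379 - 1066)*(-11220 - 10163) + x(-87, -30)) = √((-15379 - 1066)*(-11220 - 10163) - 87*(-76 - 30)) = √(-16445*(-21383) - 87*(-106)) = √(351643435 + 9222) = √351652657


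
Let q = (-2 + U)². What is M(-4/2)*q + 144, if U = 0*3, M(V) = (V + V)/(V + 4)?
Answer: 136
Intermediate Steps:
M(V) = 2*V/(4 + V) (M(V) = (2*V)/(4 + V) = 2*V/(4 + V))
U = 0
q = 4 (q = (-2 + 0)² = (-2)² = 4)
M(-4/2)*q + 144 = (2*(-4/2)/(4 - 4/2))*4 + 144 = (2*(-4*½)/(4 - 4*½))*4 + 144 = (2*(-2)/(4 - 2))*4 + 144 = (2*(-2)/2)*4 + 144 = (2*(-2)*(½))*4 + 144 = -2*4 + 144 = -8 + 144 = 136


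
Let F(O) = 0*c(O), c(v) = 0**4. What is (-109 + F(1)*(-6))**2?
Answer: 11881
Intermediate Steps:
c(v) = 0
F(O) = 0 (F(O) = 0*0 = 0)
(-109 + F(1)*(-6))**2 = (-109 + 0*(-6))**2 = (-109 + 0)**2 = (-109)**2 = 11881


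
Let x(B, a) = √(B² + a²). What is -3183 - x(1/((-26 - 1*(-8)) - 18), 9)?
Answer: -3183 - √104977/36 ≈ -3192.0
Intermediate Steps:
-3183 - x(1/((-26 - 1*(-8)) - 18), 9) = -3183 - √((1/((-26 - 1*(-8)) - 18))² + 9²) = -3183 - √((1/((-26 + 8) - 18))² + 81) = -3183 - √((1/(-18 - 18))² + 81) = -3183 - √((1/(-36))² + 81) = -3183 - √((-1/36)² + 81) = -3183 - √(1/1296 + 81) = -3183 - √(104977/1296) = -3183 - √104977/36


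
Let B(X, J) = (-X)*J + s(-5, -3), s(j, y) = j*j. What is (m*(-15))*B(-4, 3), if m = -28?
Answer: 15540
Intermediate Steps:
s(j, y) = j**2
B(X, J) = 25 - J*X (B(X, J) = (-X)*J + (-5)**2 = -J*X + 25 = 25 - J*X)
(m*(-15))*B(-4, 3) = (-28*(-15))*(25 - 1*3*(-4)) = 420*(25 + 12) = 420*37 = 15540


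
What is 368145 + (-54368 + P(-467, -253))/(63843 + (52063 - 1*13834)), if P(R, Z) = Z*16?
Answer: 1565718251/4253 ≈ 3.6814e+5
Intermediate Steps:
P(R, Z) = 16*Z
368145 + (-54368 + P(-467, -253))/(63843 + (52063 - 1*13834)) = 368145 + (-54368 + 16*(-253))/(63843 + (52063 - 1*13834)) = 368145 + (-54368 - 4048)/(63843 + (52063 - 13834)) = 368145 - 58416/(63843 + 38229) = 368145 - 58416/102072 = 368145 - 58416*1/102072 = 368145 - 2434/4253 = 1565718251/4253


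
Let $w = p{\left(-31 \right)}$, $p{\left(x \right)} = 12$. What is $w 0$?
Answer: $0$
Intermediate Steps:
$w = 12$
$w 0 = 12 \cdot 0 = 0$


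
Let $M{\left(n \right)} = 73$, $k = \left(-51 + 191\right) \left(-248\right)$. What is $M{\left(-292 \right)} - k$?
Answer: $34793$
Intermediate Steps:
$k = -34720$ ($k = 140 \left(-248\right) = -34720$)
$M{\left(-292 \right)} - k = 73 - -34720 = 73 + 34720 = 34793$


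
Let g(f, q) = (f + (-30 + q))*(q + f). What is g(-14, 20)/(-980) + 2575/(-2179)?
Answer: -552431/533855 ≈ -1.0348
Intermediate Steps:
g(f, q) = (f + q)*(-30 + f + q) (g(f, q) = (-30 + f + q)*(f + q) = (f + q)*(-30 + f + q))
g(-14, 20)/(-980) + 2575/(-2179) = ((-14)**2 + 20**2 - 30*(-14) - 30*20 + 2*(-14)*20)/(-980) + 2575/(-2179) = (196 + 400 + 420 - 600 - 560)*(-1/980) + 2575*(-1/2179) = -144*(-1/980) - 2575/2179 = 36/245 - 2575/2179 = -552431/533855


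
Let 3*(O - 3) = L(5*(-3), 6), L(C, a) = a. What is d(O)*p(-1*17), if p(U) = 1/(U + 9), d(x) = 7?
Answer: -7/8 ≈ -0.87500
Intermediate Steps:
O = 5 (O = 3 + (1/3)*6 = 3 + 2 = 5)
p(U) = 1/(9 + U)
d(O)*p(-1*17) = 7/(9 - 1*17) = 7/(9 - 17) = 7/(-8) = 7*(-1/8) = -7/8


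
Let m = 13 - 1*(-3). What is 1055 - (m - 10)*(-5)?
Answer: 1085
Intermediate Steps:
m = 16 (m = 13 + 3 = 16)
1055 - (m - 10)*(-5) = 1055 - (16 - 10)*(-5) = 1055 - 6*(-5) = 1055 - 1*(-30) = 1055 + 30 = 1085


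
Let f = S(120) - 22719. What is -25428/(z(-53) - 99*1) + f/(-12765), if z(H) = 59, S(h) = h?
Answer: 5424873/8510 ≈ 637.47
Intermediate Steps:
f = -22599 (f = 120 - 22719 = -22599)
-25428/(z(-53) - 99*1) + f/(-12765) = -25428/(59 - 99*1) - 22599/(-12765) = -25428/(59 - 99) - 22599*(-1/12765) = -25428/(-40) + 7533/4255 = -25428*(-1/40) + 7533/4255 = 6357/10 + 7533/4255 = 5424873/8510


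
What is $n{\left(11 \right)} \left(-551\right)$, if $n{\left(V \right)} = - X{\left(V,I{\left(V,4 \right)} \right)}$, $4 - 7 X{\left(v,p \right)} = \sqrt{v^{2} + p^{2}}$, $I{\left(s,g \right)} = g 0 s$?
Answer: $-551$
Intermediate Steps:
$I{\left(s,g \right)} = 0$ ($I{\left(s,g \right)} = 0 s = 0$)
$X{\left(v,p \right)} = \frac{4}{7} - \frac{\sqrt{p^{2} + v^{2}}}{7}$ ($X{\left(v,p \right)} = \frac{4}{7} - \frac{\sqrt{v^{2} + p^{2}}}{7} = \frac{4}{7} - \frac{\sqrt{p^{2} + v^{2}}}{7}$)
$n{\left(V \right)} = - \frac{4}{7} + \frac{\sqrt{V^{2}}}{7}$ ($n{\left(V \right)} = - (\frac{4}{7} - \frac{\sqrt{0^{2} + V^{2}}}{7}) = - (\frac{4}{7} - \frac{\sqrt{0 + V^{2}}}{7}) = - (\frac{4}{7} - \frac{\sqrt{V^{2}}}{7}) = - \frac{4}{7} + \frac{\sqrt{V^{2}}}{7}$)
$n{\left(11 \right)} \left(-551\right) = \left(- \frac{4}{7} + \frac{\sqrt{11^{2}}}{7}\right) \left(-551\right) = \left(- \frac{4}{7} + \frac{\sqrt{121}}{7}\right) \left(-551\right) = \left(- \frac{4}{7} + \frac{1}{7} \cdot 11\right) \left(-551\right) = \left(- \frac{4}{7} + \frac{11}{7}\right) \left(-551\right) = 1 \left(-551\right) = -551$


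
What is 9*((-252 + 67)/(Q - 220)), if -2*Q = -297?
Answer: 3330/143 ≈ 23.287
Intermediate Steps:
Q = 297/2 (Q = -½*(-297) = 297/2 ≈ 148.50)
9*((-252 + 67)/(Q - 220)) = 9*((-252 + 67)/(297/2 - 220)) = 9*(-185/(-143/2)) = 9*(-185*(-2/143)) = 9*(370/143) = 3330/143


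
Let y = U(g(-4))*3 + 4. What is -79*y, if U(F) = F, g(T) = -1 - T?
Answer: -1027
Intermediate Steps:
y = 13 (y = (-1 - 1*(-4))*3 + 4 = (-1 + 4)*3 + 4 = 3*3 + 4 = 9 + 4 = 13)
-79*y = -79*13 = -1027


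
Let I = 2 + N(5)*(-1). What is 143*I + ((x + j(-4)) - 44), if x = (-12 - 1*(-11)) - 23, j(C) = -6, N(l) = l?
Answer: -503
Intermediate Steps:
I = -3 (I = 2 + 5*(-1) = 2 - 5 = -3)
x = -24 (x = (-12 + 11) - 23 = -1 - 23 = -24)
143*I + ((x + j(-4)) - 44) = 143*(-3) + ((-24 - 6) - 44) = -429 + (-30 - 44) = -429 - 74 = -503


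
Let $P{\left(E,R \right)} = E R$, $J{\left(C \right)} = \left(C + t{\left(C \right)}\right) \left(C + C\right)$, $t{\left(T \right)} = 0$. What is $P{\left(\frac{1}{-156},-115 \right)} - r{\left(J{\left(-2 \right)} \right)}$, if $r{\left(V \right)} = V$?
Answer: $- \frac{1133}{156} \approx -7.2628$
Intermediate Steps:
$J{\left(C \right)} = 2 C^{2}$ ($J{\left(C \right)} = \left(C + 0\right) \left(C + C\right) = C 2 C = 2 C^{2}$)
$P{\left(\frac{1}{-156},-115 \right)} - r{\left(J{\left(-2 \right)} \right)} = \frac{1}{-156} \left(-115\right) - 2 \left(-2\right)^{2} = \left(- \frac{1}{156}\right) \left(-115\right) - 2 \cdot 4 = \frac{115}{156} - 8 = - \frac{1133}{156}$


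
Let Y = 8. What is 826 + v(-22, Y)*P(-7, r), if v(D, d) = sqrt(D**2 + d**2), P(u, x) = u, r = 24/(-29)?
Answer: 826 - 14*sqrt(137) ≈ 662.13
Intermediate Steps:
r = -24/29 (r = 24*(-1/29) = -24/29 ≈ -0.82759)
826 + v(-22, Y)*P(-7, r) = 826 + sqrt((-22)**2 + 8**2)*(-7) = 826 + sqrt(484 + 64)*(-7) = 826 + sqrt(548)*(-7) = 826 + (2*sqrt(137))*(-7) = 826 - 14*sqrt(137)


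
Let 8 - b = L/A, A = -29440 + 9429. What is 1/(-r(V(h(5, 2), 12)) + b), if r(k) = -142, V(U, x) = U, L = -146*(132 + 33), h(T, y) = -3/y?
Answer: 20011/2977560 ≈ 0.0067206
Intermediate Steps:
L = -24090 (L = -146*165 = -24090)
A = -20011
b = 135998/20011 (b = 8 - (-24090)/(-20011) = 8 - (-24090)*(-1)/20011 = 8 - 1*24090/20011 = 8 - 24090/20011 = 135998/20011 ≈ 6.7962)
1/(-r(V(h(5, 2), 12)) + b) = 1/(-1*(-142) + 135998/20011) = 1/(142 + 135998/20011) = 1/(2977560/20011) = 20011/2977560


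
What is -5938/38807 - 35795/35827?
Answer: -1601837291/1390338389 ≈ -1.1521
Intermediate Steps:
-5938/38807 - 35795/35827 = -1601837291/1390338389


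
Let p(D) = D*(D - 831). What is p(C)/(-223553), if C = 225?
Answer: 136350/223553 ≈ 0.60992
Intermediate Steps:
p(D) = D*(-831 + D)
p(C)/(-223553) = (225*(-831 + 225))/(-223553) = (225*(-606))*(-1/223553) = -136350*(-1/223553) = 136350/223553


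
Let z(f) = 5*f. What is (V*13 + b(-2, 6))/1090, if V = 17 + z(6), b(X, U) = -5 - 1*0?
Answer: 303/545 ≈ 0.55596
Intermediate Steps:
b(X, U) = -5 (b(X, U) = -5 + 0 = -5)
V = 47 (V = 17 + 5*6 = 17 + 30 = 47)
(V*13 + b(-2, 6))/1090 = (47*13 - 5)/1090 = (611 - 5)*(1/1090) = 606*(1/1090) = 303/545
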